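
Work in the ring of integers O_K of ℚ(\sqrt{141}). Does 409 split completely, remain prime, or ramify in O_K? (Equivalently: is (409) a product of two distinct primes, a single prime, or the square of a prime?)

remains prime (inert)

d = 141 ≡ 1 (mod 4), so O_K = ℤ[(1+√141)/2] and disc(K) = d = 141.
disc(K) = 141 is not divisible by 409; 409 is unramified.
(141/409) = 141^204 mod 409 = 408, giving Legendre symbol -1.
d is a non-residue mod p, hence 409 remains inert in O_K.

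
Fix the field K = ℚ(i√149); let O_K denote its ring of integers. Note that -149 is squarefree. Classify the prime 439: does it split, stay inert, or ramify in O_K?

Since -149 ≢ 1 mod 4, the ring of integers is ℤ[√-149] with discriminant 4·(-149) = -596.
Since gcd(439, -596) = 1 the prime 439 does not ramify.
Compute (-149/439) via Euler: 290^((439-1)/2) mod 439 = 1, so (-149/439) = 1.
(-149/439) = 1, so 439 splits.

439 splits in O_K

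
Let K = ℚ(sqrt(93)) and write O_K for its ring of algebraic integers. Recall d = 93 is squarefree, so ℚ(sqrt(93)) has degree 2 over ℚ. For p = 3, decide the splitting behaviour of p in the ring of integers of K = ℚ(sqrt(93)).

d = 93 ≡ 1 (mod 4), so O_K = ℤ[(1+√93)/2] and disc(K) = d = 93.
Ramification test: 3 | 93. The prime 3 ramifies in K.

ramified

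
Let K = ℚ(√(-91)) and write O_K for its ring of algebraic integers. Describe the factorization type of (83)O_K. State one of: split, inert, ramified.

p splits

-91 mod 4 = 1, hence disc K = -91 and O_K = ℤ[(1+√-91)/2].
disc(K) = -91 is not divisible by 83; 83 is unramified.
Compute (-91/83) via Euler: 75^((83-1)/2) mod 83 = 1, so (-91/83) = 1.
d is a quadratic residue mod p, hence 83 splits in O_K.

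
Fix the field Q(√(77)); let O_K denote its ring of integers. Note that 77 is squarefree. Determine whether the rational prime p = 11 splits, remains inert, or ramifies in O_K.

d = 77 ≡ 1 (mod 4), so O_K = ℤ[(1+√77)/2] and disc(K) = d = 77.
Ramification test: 11 | 77. The prime 11 ramifies in K.

ramified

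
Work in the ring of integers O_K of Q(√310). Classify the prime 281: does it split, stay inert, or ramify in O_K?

310 mod 4 = 2, hence disc K = 4·310 = 1240 and O_K = ℤ[√310].
disc(K) = 1240 is not divisible by 281; 281 is unramified.
Legendre symbol by Euler's criterion: (310/281) ≡ 310^140 ≡ 1 (mod 281), i.e. (310/281) = 1.
(310/281) = 1, so 281 splits.

split — (281) = 𝔭₁𝔭₂ with 𝔭₁ ≠ 𝔭₂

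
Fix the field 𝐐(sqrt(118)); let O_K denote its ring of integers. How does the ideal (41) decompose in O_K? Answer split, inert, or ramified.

41 splits in O_K

d = 118 ≡ 2 (mod 4), so O_K = ℤ[√118] and disc(K) = 4d = 472.
41 ∤ 472, so 41 is unramified.
Euler's criterion: 118^20 mod 41 = 1. Thus (118|41) = 1.
d is a quadratic residue mod p, hence 41 splits in O_K.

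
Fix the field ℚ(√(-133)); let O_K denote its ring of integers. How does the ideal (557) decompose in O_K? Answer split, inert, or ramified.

-133 mod 4 = 3, hence disc K = 4·(-133) = -532 and O_K = ℤ[√-133].
557 ∤ -532, so 557 is unramified.
Euler's criterion: (-133)^278 mod 557 = 1. Thus (-133|557) = 1.
d is a quadratic residue mod p, hence 557 splits in O_K.

557 splits in O_K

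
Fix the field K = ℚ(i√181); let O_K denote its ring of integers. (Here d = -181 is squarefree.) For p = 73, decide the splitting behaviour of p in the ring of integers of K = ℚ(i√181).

splits completely

Since -181 ≢ 1 mod 4, the ring of integers is ℤ[√-181] with discriminant 4·(-181) = -724.
Since gcd(73, -724) = 1 the prime 73 does not ramify.
(-181/73) = 38^36 mod 73 = 1, giving Legendre symbol 1.
(-181/73) = 1, so 73 splits.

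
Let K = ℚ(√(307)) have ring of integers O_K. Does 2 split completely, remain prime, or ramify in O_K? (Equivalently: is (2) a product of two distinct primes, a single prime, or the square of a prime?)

d = 307 ≡ 3 (mod 4), so O_K = ℤ[√307] and disc(K) = 4d = 1228.
2 divides disc(K) = 1228, so 2 ramifies.

ramifies in O_K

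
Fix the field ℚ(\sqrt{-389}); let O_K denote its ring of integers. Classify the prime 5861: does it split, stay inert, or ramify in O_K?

Since -389 ≢ 1 mod 4, the ring of integers is ℤ[√-389] with discriminant 4·(-389) = -1556.
disc(K) = -1556 is not divisible by 5861; 5861 is unramified.
Euler's criterion: (-389)^2930 mod 5861 = 5860. Thus (-389|5861) = -1.
Legendre symbol -1 ⇒ 5861 is inert.

inert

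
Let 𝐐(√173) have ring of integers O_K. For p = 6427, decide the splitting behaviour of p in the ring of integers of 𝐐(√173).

d = 173 ≡ 1 (mod 4), so O_K = ℤ[(1+√173)/2] and disc(K) = d = 173.
disc(K) = 173 is not divisible by 6427; 6427 is unramified.
Euler's criterion: 173^3213 mod 6427 = 6426. Thus (173|6427) = -1.
Legendre symbol -1 ⇒ 6427 is inert.

inert — (6427) stays prime in O_K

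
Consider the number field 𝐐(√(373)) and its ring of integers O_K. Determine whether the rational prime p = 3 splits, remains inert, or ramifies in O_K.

d = 373 ≡ 1 (mod 4), so O_K = ℤ[(1+√373)/2] and disc(K) = d = 373.
3 ∤ 373, so 3 is unramified.
Euler's criterion: 373^1 mod 3 = 1. Thus (373|3) = 1.
d is a quadratic residue mod p, hence 3 splits in O_K.

split — (3) = 𝔭₁𝔭₂ with 𝔭₁ ≠ 𝔭₂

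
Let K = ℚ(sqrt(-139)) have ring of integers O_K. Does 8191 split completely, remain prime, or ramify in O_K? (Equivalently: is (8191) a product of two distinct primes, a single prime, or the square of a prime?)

Since -139 ≡ 1 mod 4, the ring of integers is ℤ[(1+√-139)/2] with discriminant -139.
disc(K) = -139 is not divisible by 8191; 8191 is unramified.
(-139/8191) = 8052^4095 mod 8191 = 1, giving Legendre symbol 1.
(-139/8191) = 1, so 8191 splits.

splits completely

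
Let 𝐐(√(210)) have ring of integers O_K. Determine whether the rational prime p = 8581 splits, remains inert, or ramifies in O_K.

210 mod 4 = 2, hence disc K = 4·210 = 840 and O_K = ℤ[√210].
disc(K) = 840 is not divisible by 8581; 8581 is unramified.
Compute (210/8581) via Euler: 210^((8581-1)/2) mod 8581 = 1, so (210/8581) = 1.
d is a quadratic residue mod p, hence 8581 splits in O_K.

8581 splits in O_K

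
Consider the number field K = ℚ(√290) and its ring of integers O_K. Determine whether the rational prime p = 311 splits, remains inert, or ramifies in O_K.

inert — (311) stays prime in O_K

d = 290 ≡ 2 (mod 4), so O_K = ℤ[√290] and disc(K) = 4d = 1160.
disc(K) = 1160 is not divisible by 311; 311 is unramified.
(290/311) = 290^155 mod 311 = 310, giving Legendre symbol -1.
Legendre symbol -1 ⇒ 311 is inert.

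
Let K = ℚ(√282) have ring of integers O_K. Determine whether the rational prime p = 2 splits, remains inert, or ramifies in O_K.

p ramifies

d = 282 ≡ 2 (mod 4), so O_K = ℤ[√282] and disc(K) = 4d = 1128.
Ramification test: 2 | 1128. The prime 2 ramifies in K.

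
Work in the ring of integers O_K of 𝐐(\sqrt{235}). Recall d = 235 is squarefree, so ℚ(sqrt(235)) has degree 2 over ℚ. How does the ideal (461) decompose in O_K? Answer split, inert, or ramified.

p is inert

Since 235 ≢ 1 mod 4, the ring of integers is ℤ[√235] with discriminant 4·235 = 940.
disc(K) = 940 is not divisible by 461; 461 is unramified.
Euler's criterion: 235^230 mod 461 = 460. Thus (235|461) = -1.
(235/461) = -1, so 461 is inert.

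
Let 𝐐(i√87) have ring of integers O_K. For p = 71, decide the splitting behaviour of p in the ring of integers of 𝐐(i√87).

remains prime (inert)

Since -87 ≡ 1 mod 4, the ring of integers is ℤ[(1+√-87)/2] with discriminant -87.
disc(K) = -87 is not divisible by 71; 71 is unramified.
Euler's criterion: (-87)^35 mod 71 = 70. Thus (-87|71) = -1.
d is a non-residue mod p, hence 71 remains inert in O_K.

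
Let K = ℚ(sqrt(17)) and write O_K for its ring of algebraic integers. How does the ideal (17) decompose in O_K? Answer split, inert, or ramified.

d = 17 ≡ 1 (mod 4), so O_K = ℤ[(1+√17)/2] and disc(K) = d = 17.
disc(K) = 17 = 17·1, so p = 17 is ramified.

ramified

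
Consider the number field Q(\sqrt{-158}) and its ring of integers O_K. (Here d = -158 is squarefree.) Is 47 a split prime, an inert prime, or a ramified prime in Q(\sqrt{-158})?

inert — (47) stays prime in O_K

d = -158 ≡ 2 (mod 4), so O_K = ℤ[√-158] and disc(K) = 4d = -632.
Since gcd(47, -632) = 1 the prime 47 does not ramify.
Euler's criterion: (-158)^23 mod 47 = 46. Thus (-158|47) = -1.
(-158/47) = -1, so 47 is inert.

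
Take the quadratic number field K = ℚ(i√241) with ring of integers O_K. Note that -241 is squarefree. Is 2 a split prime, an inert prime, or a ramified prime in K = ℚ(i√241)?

ramified — (2) = 𝔭²

-241 mod 4 = 3, hence disc K = 4·(-241) = -964 and O_K = ℤ[√-241].
Ramification test: 2 | -964. The prime 2 ramifies in K.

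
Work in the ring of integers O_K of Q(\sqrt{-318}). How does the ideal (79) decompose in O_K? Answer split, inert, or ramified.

Since -318 ≢ 1 mod 4, the ring of integers is ℤ[√-318] with discriminant 4·(-318) = -1272.
Since gcd(79, -1272) = 1 the prime 79 does not ramify.
Legendre symbol by Euler's criterion: (-318/79) ≡ (-318)^39 ≡ 78 (mod 79), i.e. (-318/79) = -1.
(-318/79) = -1, so 79 is inert.

p is inert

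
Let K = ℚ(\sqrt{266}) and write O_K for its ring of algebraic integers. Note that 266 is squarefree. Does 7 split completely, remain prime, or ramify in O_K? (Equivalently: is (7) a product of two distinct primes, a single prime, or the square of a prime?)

Since 266 ≢ 1 mod 4, the ring of integers is ℤ[√266] with discriminant 4·266 = 1064.
7 divides disc(K) = 1064, so 7 ramifies.

ramifies in O_K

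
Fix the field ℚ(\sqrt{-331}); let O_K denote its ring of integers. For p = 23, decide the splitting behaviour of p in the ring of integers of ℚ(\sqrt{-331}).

-331 mod 4 = 1, hence disc K = -331 and O_K = ℤ[(1+√-331)/2].
23 ∤ -331, so 23 is unramified.
(-331/23) = 14^11 mod 23 = 22, giving Legendre symbol -1.
Legendre symbol -1 ⇒ 23 is inert.

inert — (23) stays prime in O_K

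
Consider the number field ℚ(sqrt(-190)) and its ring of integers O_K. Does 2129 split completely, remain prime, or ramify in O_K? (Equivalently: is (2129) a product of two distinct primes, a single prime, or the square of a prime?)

Since -190 ≢ 1 mod 4, the ring of integers is ℤ[√-190] with discriminant 4·(-190) = -760.
disc(K) = -760 is not divisible by 2129; 2129 is unramified.
Legendre symbol by Euler's criterion: (-190/2129) ≡ (-190)^1064 ≡ 1 (mod 2129), i.e. (-190/2129) = 1.
d is a quadratic residue mod p, hence 2129 splits in O_K.

splits completely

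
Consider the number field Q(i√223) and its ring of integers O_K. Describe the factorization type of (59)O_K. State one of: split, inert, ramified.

Since -223 ≡ 1 mod 4, the ring of integers is ℤ[(1+√-223)/2] with discriminant -223.
Since gcd(59, -223) = 1 the prime 59 does not ramify.
(-223/59) = 13^29 mod 59 = 58, giving Legendre symbol -1.
d is a non-residue mod p, hence 59 remains inert in O_K.

remains prime (inert)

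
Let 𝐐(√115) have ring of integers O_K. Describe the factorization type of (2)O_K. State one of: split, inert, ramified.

ramifies in O_K

Since 115 ≢ 1 mod 4, the ring of integers is ℤ[√115] with discriminant 4·115 = 460.
Ramification test: 2 | 460. The prime 2 ramifies in K.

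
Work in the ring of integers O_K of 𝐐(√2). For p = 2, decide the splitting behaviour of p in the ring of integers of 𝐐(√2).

Since 2 ≢ 1 mod 4, the ring of integers is ℤ[√2] with discriminant 4·2 = 8.
disc(K) = 8 = 2·4, so p = 2 is ramified.

ramified — (2) = 𝔭²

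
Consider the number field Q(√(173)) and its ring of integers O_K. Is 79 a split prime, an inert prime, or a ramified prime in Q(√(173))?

d = 173 ≡ 1 (mod 4), so O_K = ℤ[(1+√173)/2] and disc(K) = d = 173.
79 ∤ 173, so 79 is unramified.
(173/79) = 15^39 mod 79 = 78, giving Legendre symbol -1.
Legendre symbol -1 ⇒ 79 is inert.

remains prime (inert)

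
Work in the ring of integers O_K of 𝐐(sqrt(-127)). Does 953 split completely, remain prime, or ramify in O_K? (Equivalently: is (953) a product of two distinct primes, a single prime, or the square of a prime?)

Since -127 ≡ 1 mod 4, the ring of integers is ℤ[(1+√-127)/2] with discriminant -127.
Since gcd(953, -127) = 1 the prime 953 does not ramify.
(-127/953) = 826^476 mod 953 = 1, giving Legendre symbol 1.
Legendre symbol 1 ⇒ 953 is split.

split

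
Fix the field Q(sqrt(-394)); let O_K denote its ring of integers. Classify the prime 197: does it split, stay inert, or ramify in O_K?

-394 mod 4 = 2, hence disc K = 4·(-394) = -1576 and O_K = ℤ[√-394].
Ramification test: 197 | -1576. The prime 197 ramifies in K.

ramified — (197) = 𝔭²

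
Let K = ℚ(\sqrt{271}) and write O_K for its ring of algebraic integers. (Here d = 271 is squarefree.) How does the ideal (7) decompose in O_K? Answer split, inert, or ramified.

271 mod 4 = 3, hence disc K = 4·271 = 1084 and O_K = ℤ[√271].
Since gcd(7, 1084) = 1 the prime 7 does not ramify.
Compute (271/7) via Euler: 5^((7-1)/2) mod 7 = 6, so (271/7) = -1.
(271/7) = -1, so 7 is inert.

7 remains inert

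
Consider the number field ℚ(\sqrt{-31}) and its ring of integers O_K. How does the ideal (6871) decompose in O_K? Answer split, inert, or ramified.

splits completely

d = -31 ≡ 1 (mod 4), so O_K = ℤ[(1+√-31)/2] and disc(K) = d = -31.
Since gcd(6871, -31) = 1 the prime 6871 does not ramify.
(-31/6871) = 6840^3435 mod 6871 = 1, giving Legendre symbol 1.
d is a quadratic residue mod p, hence 6871 splits in O_K.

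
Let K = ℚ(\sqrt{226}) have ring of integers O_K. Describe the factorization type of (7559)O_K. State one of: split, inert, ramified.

inert

d = 226 ≡ 2 (mod 4), so O_K = ℤ[√226] and disc(K) = 4d = 904.
Since gcd(7559, 904) = 1 the prime 7559 does not ramify.
Euler's criterion: 226^3779 mod 7559 = 7558. Thus (226|7559) = -1.
(226/7559) = -1, so 7559 is inert.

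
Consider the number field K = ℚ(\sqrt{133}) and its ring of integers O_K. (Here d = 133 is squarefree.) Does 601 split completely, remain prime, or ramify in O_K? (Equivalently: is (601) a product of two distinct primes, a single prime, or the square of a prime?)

133 mod 4 = 1, hence disc K = 133 and O_K = ℤ[(1+√133)/2].
disc(K) = 133 is not divisible by 601; 601 is unramified.
(133/601) = 133^300 mod 601 = 1, giving Legendre symbol 1.
d is a quadratic residue mod p, hence 601 splits in O_K.

p splits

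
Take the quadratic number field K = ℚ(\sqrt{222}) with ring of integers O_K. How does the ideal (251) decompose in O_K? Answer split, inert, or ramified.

splits completely

Since 222 ≢ 1 mod 4, the ring of integers is ℤ[√222] with discriminant 4·222 = 888.
251 ∤ 888, so 251 is unramified.
Legendre symbol by Euler's criterion: (222/251) ≡ 222^125 ≡ 1 (mod 251), i.e. (222/251) = 1.
(222/251) = 1, so 251 splits.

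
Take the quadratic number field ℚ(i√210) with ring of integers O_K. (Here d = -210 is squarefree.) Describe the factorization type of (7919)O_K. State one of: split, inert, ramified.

p splits

Since -210 ≢ 1 mod 4, the ring of integers is ℤ[√-210] with discriminant 4·(-210) = -840.
disc(K) = -840 is not divisible by 7919; 7919 is unramified.
Legendre symbol by Euler's criterion: (-210/7919) ≡ (-210)^3959 ≡ 1 (mod 7919), i.e. (-210/7919) = 1.
Legendre symbol 1 ⇒ 7919 is split.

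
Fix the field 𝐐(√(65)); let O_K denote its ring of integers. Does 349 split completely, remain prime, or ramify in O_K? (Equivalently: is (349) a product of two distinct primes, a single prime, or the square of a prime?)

d = 65 ≡ 1 (mod 4), so O_K = ℤ[(1+√65)/2] and disc(K) = d = 65.
disc(K) = 65 is not divisible by 349; 349 is unramified.
(65/349) = 65^174 mod 349 = 348, giving Legendre symbol -1.
Legendre symbol -1 ⇒ 349 is inert.

p is inert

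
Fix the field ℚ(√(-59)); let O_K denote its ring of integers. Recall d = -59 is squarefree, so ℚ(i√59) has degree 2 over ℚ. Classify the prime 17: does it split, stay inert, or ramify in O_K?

-59 mod 4 = 1, hence disc K = -59 and O_K = ℤ[(1+√-59)/2].
disc(K) = -59 is not divisible by 17; 17 is unramified.
Compute (-59/17) via Euler: 9^((17-1)/2) mod 17 = 1, so (-59/17) = 1.
(-59/17) = 1, so 17 splits.

splits completely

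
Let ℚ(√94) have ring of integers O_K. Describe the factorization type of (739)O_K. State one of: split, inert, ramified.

Since 94 ≢ 1 mod 4, the ring of integers is ℤ[√94] with discriminant 4·94 = 376.
disc(K) = 376 is not divisible by 739; 739 is unramified.
Euler's criterion: 94^369 mod 739 = 1. Thus (94|739) = 1.
(94/739) = 1, so 739 splits.

split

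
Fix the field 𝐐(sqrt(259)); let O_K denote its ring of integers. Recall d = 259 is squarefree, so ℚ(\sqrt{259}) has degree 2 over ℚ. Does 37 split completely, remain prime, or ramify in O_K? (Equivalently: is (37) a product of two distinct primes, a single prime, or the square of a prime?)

ramified — (37) = 𝔭²

259 mod 4 = 3, hence disc K = 4·259 = 1036 and O_K = ℤ[√259].
37 divides disc(K) = 1036, so 37 ramifies.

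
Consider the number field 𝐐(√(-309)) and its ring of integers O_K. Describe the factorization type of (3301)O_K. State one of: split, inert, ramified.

remains prime (inert)

d = -309 ≡ 3 (mod 4), so O_K = ℤ[√-309] and disc(K) = 4d = -1236.
Since gcd(3301, -1236) = 1 the prime 3301 does not ramify.
Euler's criterion: (-309)^1650 mod 3301 = 3300. Thus (-309|3301) = -1.
Legendre symbol -1 ⇒ 3301 is inert.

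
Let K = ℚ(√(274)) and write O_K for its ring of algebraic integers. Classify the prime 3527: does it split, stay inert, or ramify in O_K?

Since 274 ≢ 1 mod 4, the ring of integers is ℤ[√274] with discriminant 4·274 = 1096.
Since gcd(3527, 1096) = 1 the prime 3527 does not ramify.
Compute (274/3527) via Euler: 274^((3527-1)/2) mod 3527 = 3526, so (274/3527) = -1.
(274/3527) = -1, so 3527 is inert.

inert — (3527) stays prime in O_K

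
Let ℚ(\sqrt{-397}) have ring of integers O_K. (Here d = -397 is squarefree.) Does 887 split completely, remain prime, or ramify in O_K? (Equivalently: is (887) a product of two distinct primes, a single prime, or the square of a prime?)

887 remains inert

Since -397 ≢ 1 mod 4, the ring of integers is ℤ[√-397] with discriminant 4·(-397) = -1588.
Since gcd(887, -1588) = 1 the prime 887 does not ramify.
(-397/887) = 490^443 mod 887 = 886, giving Legendre symbol -1.
(-397/887) = -1, so 887 is inert.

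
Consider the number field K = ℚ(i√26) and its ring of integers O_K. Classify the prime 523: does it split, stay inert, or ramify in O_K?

d = -26 ≡ 2 (mod 4), so O_K = ℤ[√-26] and disc(K) = 4d = -104.
523 ∤ -104, so 523 is unramified.
Euler's criterion: (-26)^261 mod 523 = 1. Thus (-26|523) = 1.
Legendre symbol 1 ⇒ 523 is split.

splits completely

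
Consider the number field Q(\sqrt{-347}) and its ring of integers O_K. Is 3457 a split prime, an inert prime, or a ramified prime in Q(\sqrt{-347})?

inert

d = -347 ≡ 1 (mod 4), so O_K = ℤ[(1+√-347)/2] and disc(K) = d = -347.
Since gcd(3457, -347) = 1 the prime 3457 does not ramify.
Legendre symbol by Euler's criterion: (-347/3457) ≡ (-347)^1728 ≡ 3456 (mod 3457), i.e. (-347/3457) = -1.
(-347/3457) = -1, so 3457 is inert.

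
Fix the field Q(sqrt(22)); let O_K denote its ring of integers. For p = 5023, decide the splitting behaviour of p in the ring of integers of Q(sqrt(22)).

5023 splits in O_K

Since 22 ≢ 1 mod 4, the ring of integers is ℤ[√22] with discriminant 4·22 = 88.
5023 ∤ 88, so 5023 is unramified.
Legendre symbol by Euler's criterion: (22/5023) ≡ 22^2511 ≡ 1 (mod 5023), i.e. (22/5023) = 1.
(22/5023) = 1, so 5023 splits.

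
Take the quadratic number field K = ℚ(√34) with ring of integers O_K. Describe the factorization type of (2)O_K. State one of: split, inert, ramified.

Since 34 ≢ 1 mod 4, the ring of integers is ℤ[√34] with discriminant 4·34 = 136.
disc(K) = 136 = 2·68, so p = 2 is ramified.

ramified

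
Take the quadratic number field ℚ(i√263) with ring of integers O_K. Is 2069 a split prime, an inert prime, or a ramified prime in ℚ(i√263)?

2069 remains inert

-263 mod 4 = 1, hence disc K = -263 and O_K = ℤ[(1+√-263)/2].
disc(K) = -263 is not divisible by 2069; 2069 is unramified.
(-263/2069) = 1806^1034 mod 2069 = 2068, giving Legendre symbol -1.
(-263/2069) = -1, so 2069 is inert.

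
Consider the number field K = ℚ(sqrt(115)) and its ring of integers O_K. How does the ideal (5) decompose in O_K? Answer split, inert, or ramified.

d = 115 ≡ 3 (mod 4), so O_K = ℤ[√115] and disc(K) = 4d = 460.
Ramification test: 5 | 460. The prime 5 ramifies in K.

ramifies in O_K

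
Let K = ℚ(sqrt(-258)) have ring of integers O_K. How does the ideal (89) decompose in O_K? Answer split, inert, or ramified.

Since -258 ≢ 1 mod 4, the ring of integers is ℤ[√-258] with discriminant 4·(-258) = -1032.
disc(K) = -1032 is not divisible by 89; 89 is unramified.
Compute (-258/89) via Euler: 9^((89-1)/2) mod 89 = 1, so (-258/89) = 1.
(-258/89) = 1, so 89 splits.

p splits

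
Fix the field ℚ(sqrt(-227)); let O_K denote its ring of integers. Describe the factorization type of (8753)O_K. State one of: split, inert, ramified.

inert — (8753) stays prime in O_K

d = -227 ≡ 1 (mod 4), so O_K = ℤ[(1+√-227)/2] and disc(K) = d = -227.
8753 ∤ -227, so 8753 is unramified.
(-227/8753) = 8526^4376 mod 8753 = 8752, giving Legendre symbol -1.
Legendre symbol -1 ⇒ 8753 is inert.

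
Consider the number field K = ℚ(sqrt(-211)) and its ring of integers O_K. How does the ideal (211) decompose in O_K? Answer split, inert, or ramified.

Since -211 ≡ 1 mod 4, the ring of integers is ℤ[(1+√-211)/2] with discriminant -211.
disc(K) = -211 = 211·(-1), so p = 211 is ramified.

ramifies in O_K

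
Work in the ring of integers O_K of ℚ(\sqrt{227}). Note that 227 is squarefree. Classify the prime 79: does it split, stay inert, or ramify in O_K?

d = 227 ≡ 3 (mod 4), so O_K = ℤ[√227] and disc(K) = 4d = 908.
Since gcd(79, 908) = 1 the prime 79 does not ramify.
Legendre symbol by Euler's criterion: (227/79) ≡ 227^39 ≡ 78 (mod 79), i.e. (227/79) = -1.
d is a non-residue mod p, hence 79 remains inert in O_K.

inert — (79) stays prime in O_K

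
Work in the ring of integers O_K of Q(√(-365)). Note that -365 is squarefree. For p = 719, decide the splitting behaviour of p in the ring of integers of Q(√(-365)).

split

Since -365 ≢ 1 mod 4, the ring of integers is ℤ[√-365] with discriminant 4·(-365) = -1460.
disc(K) = -1460 is not divisible by 719; 719 is unramified.
Euler's criterion: (-365)^359 mod 719 = 1. Thus (-365|719) = 1.
(-365/719) = 1, so 719 splits.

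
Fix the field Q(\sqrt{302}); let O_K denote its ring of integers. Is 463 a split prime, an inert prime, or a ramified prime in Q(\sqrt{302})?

d = 302 ≡ 2 (mod 4), so O_K = ℤ[√302] and disc(K) = 4d = 1208.
Since gcd(463, 1208) = 1 the prime 463 does not ramify.
Legendre symbol by Euler's criterion: (302/463) ≡ 302^231 ≡ 462 (mod 463), i.e. (302/463) = -1.
(302/463) = -1, so 463 is inert.

remains prime (inert)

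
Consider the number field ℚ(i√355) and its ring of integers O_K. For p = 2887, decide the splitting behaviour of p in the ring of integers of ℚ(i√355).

Since -355 ≡ 1 mod 4, the ring of integers is ℤ[(1+√-355)/2] with discriminant -355.
disc(K) = -355 is not divisible by 2887; 2887 is unramified.
Euler's criterion: (-355)^1443 mod 2887 = 1. Thus (-355|2887) = 1.
(-355/2887) = 1, so 2887 splits.

p splits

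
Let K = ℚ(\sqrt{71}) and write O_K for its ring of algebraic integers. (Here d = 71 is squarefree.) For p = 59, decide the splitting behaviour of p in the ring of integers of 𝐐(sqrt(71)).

splits completely

Since 71 ≢ 1 mod 4, the ring of integers is ℤ[√71] with discriminant 4·71 = 284.
disc(K) = 284 is not divisible by 59; 59 is unramified.
(71/59) = 12^29 mod 59 = 1, giving Legendre symbol 1.
(71/59) = 1, so 59 splits.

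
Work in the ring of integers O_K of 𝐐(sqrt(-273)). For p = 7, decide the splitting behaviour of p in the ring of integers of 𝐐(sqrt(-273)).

Since -273 ≢ 1 mod 4, the ring of integers is ℤ[√-273] with discriminant 4·(-273) = -1092.
Ramification test: 7 | -1092. The prime 7 ramifies in K.

ramified — (7) = 𝔭²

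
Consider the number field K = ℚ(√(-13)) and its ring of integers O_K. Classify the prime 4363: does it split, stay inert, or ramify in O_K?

split — (4363) = 𝔭₁𝔭₂ with 𝔭₁ ≠ 𝔭₂

Since -13 ≢ 1 mod 4, the ring of integers is ℤ[√-13] with discriminant 4·(-13) = -52.
Since gcd(4363, -52) = 1 the prime 4363 does not ramify.
Euler's criterion: (-13)^2181 mod 4363 = 1. Thus (-13|4363) = 1.
Legendre symbol 1 ⇒ 4363 is split.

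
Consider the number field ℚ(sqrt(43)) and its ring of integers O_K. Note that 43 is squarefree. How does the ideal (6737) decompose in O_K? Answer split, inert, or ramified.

6737 remains inert

Since 43 ≢ 1 mod 4, the ring of integers is ℤ[√43] with discriminant 4·43 = 172.
disc(K) = 172 is not divisible by 6737; 6737 is unramified.
(43/6737) = 43^3368 mod 6737 = 6736, giving Legendre symbol -1.
Legendre symbol -1 ⇒ 6737 is inert.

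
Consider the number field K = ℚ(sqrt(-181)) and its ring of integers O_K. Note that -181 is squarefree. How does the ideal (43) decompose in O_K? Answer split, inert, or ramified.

remains prime (inert)

Since -181 ≢ 1 mod 4, the ring of integers is ℤ[√-181] with discriminant 4·(-181) = -724.
disc(K) = -724 is not divisible by 43; 43 is unramified.
Euler's criterion: (-181)^21 mod 43 = 42. Thus (-181|43) = -1.
(-181/43) = -1, so 43 is inert.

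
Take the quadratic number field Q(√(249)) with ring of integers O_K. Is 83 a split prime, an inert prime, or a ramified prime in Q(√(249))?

83 is ramified

249 mod 4 = 1, hence disc K = 249 and O_K = ℤ[(1+√249)/2].
Ramification test: 83 | 249. The prime 83 ramifies in K.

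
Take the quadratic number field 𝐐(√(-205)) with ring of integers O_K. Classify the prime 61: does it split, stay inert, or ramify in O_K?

split

Since -205 ≢ 1 mod 4, the ring of integers is ℤ[√-205] with discriminant 4·(-205) = -820.
disc(K) = -820 is not divisible by 61; 61 is unramified.
Legendre symbol by Euler's criterion: (-205/61) ≡ (-205)^30 ≡ 1 (mod 61), i.e. (-205/61) = 1.
(-205/61) = 1, so 61 splits.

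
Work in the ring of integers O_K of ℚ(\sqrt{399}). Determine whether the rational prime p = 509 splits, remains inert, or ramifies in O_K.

d = 399 ≡ 3 (mod 4), so O_K = ℤ[√399] and disc(K) = 4d = 1596.
Since gcd(509, 1596) = 1 the prime 509 does not ramify.
Euler's criterion: 399^254 mod 509 = 508. Thus (399|509) = -1.
(399/509) = -1, so 509 is inert.

inert — (509) stays prime in O_K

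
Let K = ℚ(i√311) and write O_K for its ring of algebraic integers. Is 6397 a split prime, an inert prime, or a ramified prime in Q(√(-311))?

p is inert

d = -311 ≡ 1 (mod 4), so O_K = ℤ[(1+√-311)/2] and disc(K) = d = -311.
Since gcd(6397, -311) = 1 the prime 6397 does not ramify.
Legendre symbol by Euler's criterion: (-311/6397) ≡ (-311)^3198 ≡ 6396 (mod 6397), i.e. (-311/6397) = -1.
Legendre symbol -1 ⇒ 6397 is inert.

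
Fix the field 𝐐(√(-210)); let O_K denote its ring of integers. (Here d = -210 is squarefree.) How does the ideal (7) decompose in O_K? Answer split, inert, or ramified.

p ramifies

Since -210 ≢ 1 mod 4, the ring of integers is ℤ[√-210] with discriminant 4·(-210) = -840.
disc(K) = -840 = 7·(-120), so p = 7 is ramified.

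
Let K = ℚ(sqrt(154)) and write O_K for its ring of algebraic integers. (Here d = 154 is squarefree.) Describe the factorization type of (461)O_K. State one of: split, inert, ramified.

d = 154 ≡ 2 (mod 4), so O_K = ℤ[√154] and disc(K) = 4d = 616.
disc(K) = 616 is not divisible by 461; 461 is unramified.
Legendre symbol by Euler's criterion: (154/461) ≡ 154^230 ≡ 460 (mod 461), i.e. (154/461) = -1.
(154/461) = -1, so 461 is inert.

inert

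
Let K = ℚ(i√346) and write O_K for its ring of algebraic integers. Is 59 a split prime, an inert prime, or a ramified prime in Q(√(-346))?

Since -346 ≢ 1 mod 4, the ring of integers is ℤ[√-346] with discriminant 4·(-346) = -1384.
59 ∤ -1384, so 59 is unramified.
(-346/59) = 8^29 mod 59 = 58, giving Legendre symbol -1.
Legendre symbol -1 ⇒ 59 is inert.

59 remains inert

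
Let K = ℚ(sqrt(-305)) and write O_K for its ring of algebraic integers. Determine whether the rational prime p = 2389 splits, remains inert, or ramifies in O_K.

inert

Since -305 ≢ 1 mod 4, the ring of integers is ℤ[√-305] with discriminant 4·(-305) = -1220.
Since gcd(2389, -1220) = 1 the prime 2389 does not ramify.
Compute (-305/2389) via Euler: 2084^((2389-1)/2) mod 2389 = 2388, so (-305/2389) = -1.
Legendre symbol -1 ⇒ 2389 is inert.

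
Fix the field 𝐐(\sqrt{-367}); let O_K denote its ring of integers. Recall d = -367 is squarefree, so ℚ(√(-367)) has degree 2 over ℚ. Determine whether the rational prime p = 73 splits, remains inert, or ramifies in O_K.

d = -367 ≡ 1 (mod 4), so O_K = ℤ[(1+√-367)/2] and disc(K) = d = -367.
Since gcd(73, -367) = 1 the prime 73 does not ramify.
(-367/73) = 71^36 mod 73 = 1, giving Legendre symbol 1.
d is a quadratic residue mod p, hence 73 splits in O_K.

73 splits in O_K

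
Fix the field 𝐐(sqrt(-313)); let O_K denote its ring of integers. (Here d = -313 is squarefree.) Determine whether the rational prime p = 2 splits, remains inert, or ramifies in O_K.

ramified

d = -313 ≡ 3 (mod 4), so O_K = ℤ[√-313] and disc(K) = 4d = -1252.
disc(K) = -1252 = 2·(-626), so p = 2 is ramified.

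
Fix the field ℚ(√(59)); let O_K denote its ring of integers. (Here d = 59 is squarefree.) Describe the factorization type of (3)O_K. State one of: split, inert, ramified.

d = 59 ≡ 3 (mod 4), so O_K = ℤ[√59] and disc(K) = 4d = 236.
disc(K) = 236 is not divisible by 3; 3 is unramified.
Legendre symbol by Euler's criterion: (59/3) ≡ 59^1 ≡ 2 (mod 3), i.e. (59/3) = -1.
Legendre symbol -1 ⇒ 3 is inert.

inert — (3) stays prime in O_K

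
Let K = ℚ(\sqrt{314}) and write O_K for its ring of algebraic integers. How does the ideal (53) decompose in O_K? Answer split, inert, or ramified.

d = 314 ≡ 2 (mod 4), so O_K = ℤ[√314] and disc(K) = 4d = 1256.
53 ∤ 1256, so 53 is unramified.
Compute (314/53) via Euler: 49^((53-1)/2) mod 53 = 1, so (314/53) = 1.
Legendre symbol 1 ⇒ 53 is split.

p splits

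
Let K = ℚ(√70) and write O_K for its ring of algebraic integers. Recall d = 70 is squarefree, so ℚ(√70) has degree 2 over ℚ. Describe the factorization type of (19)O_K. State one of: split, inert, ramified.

d = 70 ≡ 2 (mod 4), so O_K = ℤ[√70] and disc(K) = 4d = 280.
19 ∤ 280, so 19 is unramified.
Compute (70/19) via Euler: 13^((19-1)/2) mod 19 = 18, so (70/19) = -1.
(70/19) = -1, so 19 is inert.

19 remains inert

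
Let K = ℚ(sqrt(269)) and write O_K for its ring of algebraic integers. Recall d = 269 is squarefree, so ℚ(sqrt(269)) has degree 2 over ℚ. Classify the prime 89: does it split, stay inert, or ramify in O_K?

Since 269 ≡ 1 mod 4, the ring of integers is ℤ[(1+√269)/2] with discriminant 269.
disc(K) = 269 is not divisible by 89; 89 is unramified.
Legendre symbol by Euler's criterion: (269/89) ≡ 269^44 ≡ 1 (mod 89), i.e. (269/89) = 1.
(269/89) = 1, so 89 splits.

p splits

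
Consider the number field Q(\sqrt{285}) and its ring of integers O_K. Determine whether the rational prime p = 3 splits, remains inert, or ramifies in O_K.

3 is ramified

d = 285 ≡ 1 (mod 4), so O_K = ℤ[(1+√285)/2] and disc(K) = d = 285.
3 divides disc(K) = 285, so 3 ramifies.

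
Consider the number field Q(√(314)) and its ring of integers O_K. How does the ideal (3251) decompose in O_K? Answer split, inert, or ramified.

d = 314 ≡ 2 (mod 4), so O_K = ℤ[√314] and disc(K) = 4d = 1256.
Since gcd(3251, 1256) = 1 the prime 3251 does not ramify.
Compute (314/3251) via Euler: 314^((3251-1)/2) mod 3251 = 3250, so (314/3251) = -1.
Legendre symbol -1 ⇒ 3251 is inert.

3251 remains inert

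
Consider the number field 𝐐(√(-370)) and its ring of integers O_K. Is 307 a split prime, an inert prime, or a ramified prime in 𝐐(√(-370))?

remains prime (inert)

Since -370 ≢ 1 mod 4, the ring of integers is ℤ[√-370] with discriminant 4·(-370) = -1480.
disc(K) = -1480 is not divisible by 307; 307 is unramified.
Legendre symbol by Euler's criterion: (-370/307) ≡ (-370)^153 ≡ 306 (mod 307), i.e. (-370/307) = -1.
d is a non-residue mod p, hence 307 remains inert in O_K.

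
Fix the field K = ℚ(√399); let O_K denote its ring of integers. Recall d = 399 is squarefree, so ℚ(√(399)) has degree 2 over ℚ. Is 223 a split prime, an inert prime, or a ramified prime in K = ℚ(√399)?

inert

d = 399 ≡ 3 (mod 4), so O_K = ℤ[√399] and disc(K) = 4d = 1596.
223 ∤ 1596, so 223 is unramified.
(399/223) = 176^111 mod 223 = 222, giving Legendre symbol -1.
d is a non-residue mod p, hence 223 remains inert in O_K.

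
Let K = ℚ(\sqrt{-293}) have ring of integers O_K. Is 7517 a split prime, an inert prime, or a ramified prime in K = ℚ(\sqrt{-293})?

d = -293 ≡ 3 (mod 4), so O_K = ℤ[√-293] and disc(K) = 4d = -1172.
7517 ∤ -1172, so 7517 is unramified.
Legendre symbol by Euler's criterion: (-293/7517) ≡ (-293)^3758 ≡ 7516 (mod 7517), i.e. (-293/7517) = -1.
(-293/7517) = -1, so 7517 is inert.

inert — (7517) stays prime in O_K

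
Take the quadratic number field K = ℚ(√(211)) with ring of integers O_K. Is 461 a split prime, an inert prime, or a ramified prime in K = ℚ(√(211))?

inert — (461) stays prime in O_K

211 mod 4 = 3, hence disc K = 4·211 = 844 and O_K = ℤ[√211].
disc(K) = 844 is not divisible by 461; 461 is unramified.
Euler's criterion: 211^230 mod 461 = 460. Thus (211|461) = -1.
(211/461) = -1, so 461 is inert.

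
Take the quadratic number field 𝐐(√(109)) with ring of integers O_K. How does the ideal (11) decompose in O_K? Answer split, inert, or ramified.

p is inert

109 mod 4 = 1, hence disc K = 109 and O_K = ℤ[(1+√109)/2].
11 ∤ 109, so 11 is unramified.
Compute (109/11) via Euler: 10^((11-1)/2) mod 11 = 10, so (109/11) = -1.
(109/11) = -1, so 11 is inert.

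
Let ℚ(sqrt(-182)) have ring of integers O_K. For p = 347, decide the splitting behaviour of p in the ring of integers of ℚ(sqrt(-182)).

inert

Since -182 ≢ 1 mod 4, the ring of integers is ℤ[√-182] with discriminant 4·(-182) = -728.
disc(K) = -728 is not divisible by 347; 347 is unramified.
Euler's criterion: (-182)^173 mod 347 = 346. Thus (-182|347) = -1.
d is a non-residue mod p, hence 347 remains inert in O_K.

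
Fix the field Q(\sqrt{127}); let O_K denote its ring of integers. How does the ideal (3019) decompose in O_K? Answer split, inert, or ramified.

3019 remains inert

127 mod 4 = 3, hence disc K = 4·127 = 508 and O_K = ℤ[√127].
3019 ∤ 508, so 3019 is unramified.
Legendre symbol by Euler's criterion: (127/3019) ≡ 127^1509 ≡ 3018 (mod 3019), i.e. (127/3019) = -1.
(127/3019) = -1, so 3019 is inert.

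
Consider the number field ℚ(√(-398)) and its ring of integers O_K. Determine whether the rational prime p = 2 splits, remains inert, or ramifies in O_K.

-398 mod 4 = 2, hence disc K = 4·(-398) = -1592 and O_K = ℤ[√-398].
disc(K) = -1592 = 2·(-796), so p = 2 is ramified.

ramifies in O_K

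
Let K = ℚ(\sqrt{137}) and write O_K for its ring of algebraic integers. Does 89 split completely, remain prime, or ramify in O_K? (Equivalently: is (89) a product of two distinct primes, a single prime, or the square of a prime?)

d = 137 ≡ 1 (mod 4), so O_K = ℤ[(1+√137)/2] and disc(K) = d = 137.
89 ∤ 137, so 89 is unramified.
Euler's criterion: 137^44 mod 89 = 88. Thus (137|89) = -1.
(137/89) = -1, so 89 is inert.

89 remains inert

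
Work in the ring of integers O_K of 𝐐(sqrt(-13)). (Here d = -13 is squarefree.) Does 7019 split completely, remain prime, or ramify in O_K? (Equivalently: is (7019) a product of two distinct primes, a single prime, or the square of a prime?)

d = -13 ≡ 3 (mod 4), so O_K = ℤ[√-13] and disc(K) = 4d = -52.
Since gcd(7019, -52) = 1 the prime 7019 does not ramify.
Legendre symbol by Euler's criterion: (-13/7019) ≡ (-13)^3509 ≡ 7018 (mod 7019), i.e. (-13/7019) = -1.
d is a non-residue mod p, hence 7019 remains inert in O_K.

p is inert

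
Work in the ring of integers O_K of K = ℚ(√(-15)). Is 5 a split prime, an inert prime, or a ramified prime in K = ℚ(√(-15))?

ramified

-15 mod 4 = 1, hence disc K = -15 and O_K = ℤ[(1+√-15)/2].
5 divides disc(K) = -15, so 5 ramifies.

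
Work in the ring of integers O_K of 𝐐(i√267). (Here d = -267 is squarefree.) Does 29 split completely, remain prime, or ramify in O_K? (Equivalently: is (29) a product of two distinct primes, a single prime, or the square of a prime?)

-267 mod 4 = 1, hence disc K = -267 and O_K = ℤ[(1+√-267)/2].
Since gcd(29, -267) = 1 the prime 29 does not ramify.
Compute (-267/29) via Euler: 23^((29-1)/2) mod 29 = 1, so (-267/29) = 1.
d is a quadratic residue mod p, hence 29 splits in O_K.

29 splits in O_K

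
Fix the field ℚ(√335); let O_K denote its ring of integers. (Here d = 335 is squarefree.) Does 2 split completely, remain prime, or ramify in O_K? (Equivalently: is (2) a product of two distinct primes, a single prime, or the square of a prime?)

335 mod 4 = 3, hence disc K = 4·335 = 1340 and O_K = ℤ[√335].
2 divides disc(K) = 1340, so 2 ramifies.

2 is ramified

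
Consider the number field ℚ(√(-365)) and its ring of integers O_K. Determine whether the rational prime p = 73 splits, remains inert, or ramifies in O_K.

-365 mod 4 = 3, hence disc K = 4·(-365) = -1460 and O_K = ℤ[√-365].
Ramification test: 73 | -1460. The prime 73 ramifies in K.

ramified — (73) = 𝔭²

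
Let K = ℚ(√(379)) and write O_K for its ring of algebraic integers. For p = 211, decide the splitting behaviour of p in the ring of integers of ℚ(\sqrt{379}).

Since 379 ≢ 1 mod 4, the ring of integers is ℤ[√379] with discriminant 4·379 = 1516.
211 ∤ 1516, so 211 is unramified.
Legendre symbol by Euler's criterion: (379/211) ≡ 379^105 ≡ 210 (mod 211), i.e. (379/211) = -1.
Legendre symbol -1 ⇒ 211 is inert.

inert — (211) stays prime in O_K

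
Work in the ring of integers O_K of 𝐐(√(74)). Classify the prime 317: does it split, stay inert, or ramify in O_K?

inert — (317) stays prime in O_K

d = 74 ≡ 2 (mod 4), so O_K = ℤ[√74] and disc(K) = 4d = 296.
317 ∤ 296, so 317 is unramified.
Euler's criterion: 74^158 mod 317 = 316. Thus (74|317) = -1.
(74/317) = -1, so 317 is inert.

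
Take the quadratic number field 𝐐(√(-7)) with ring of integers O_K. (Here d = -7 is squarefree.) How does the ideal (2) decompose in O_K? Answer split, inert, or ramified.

p splits

-7 mod 4 = 1, hence disc K = -7 and O_K = ℤ[(1+√-7)/2].
2 ∤ -7, so 2 is unramified.
d ≡ 1 (mod 8); the supplementary law gives 2 split.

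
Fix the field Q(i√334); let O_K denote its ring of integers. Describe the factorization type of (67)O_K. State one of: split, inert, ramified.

Since -334 ≢ 1 mod 4, the ring of integers is ℤ[√-334] with discriminant 4·(-334) = -1336.
67 ∤ -1336, so 67 is unramified.
(-334/67) = 1^33 mod 67 = 1, giving Legendre symbol 1.
d is a quadratic residue mod p, hence 67 splits in O_K.

split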